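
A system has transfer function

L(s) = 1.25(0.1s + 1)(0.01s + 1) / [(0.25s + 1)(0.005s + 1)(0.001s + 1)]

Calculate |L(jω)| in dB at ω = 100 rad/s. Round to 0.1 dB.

At ω = 100 rad/s:
zero (1 + j100·0.1) = 1 + j10 → |·| ≈ 10.05, ∠ ≈ 84.29°
zero (1 + j100·0.01) = 1 + j1 → |·| ≈ 1.4142, ∠ ≈ 45.00°
pole (1 + j100·0.25) = 1 + j25 → |·| ≈ 25.02, ∠ ≈ 87.71°
pole (1 + j100·0.005) = 1 + j0.5 → |·| ≈ 1.118, ∠ ≈ 26.57°
pole (1 + j100·0.001) = 1 + j0.1 → |·| ≈ 1.005, ∠ ≈ 5.71°
|L| = 1.25 · 10.05 · 1.4142 / (25.02 · 1.118 · 1.005) ≈ 0.63196
Gain = 20 log₁₀(0.63196) ≈ -3.99 dB

-4.0 dB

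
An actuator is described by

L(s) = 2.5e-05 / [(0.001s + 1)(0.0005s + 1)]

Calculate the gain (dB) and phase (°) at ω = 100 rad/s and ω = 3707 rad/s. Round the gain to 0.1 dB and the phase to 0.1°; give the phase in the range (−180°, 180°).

At ω = 100 rad/s:
pole (1 + j100·0.001) = 1 + j0.1 → |·| ≈ 1.005, ∠ ≈ 5.71°
pole (1 + j100·0.0005) = 1 + j0.05 → |·| ≈ 1.0012, ∠ ≈ 2.86°
|L| = 2.5e-05 · 1 / (1.005 · 1.0012) ≈ 2.4846e-05
Gain = 20 log₁₀(2.4846e-05) ≈ -92.09 dB
∠L = (0°) − (5.71° + 2.86°) = -8.57°

At ω = 3707 rad/s:
pole (1 + j3707·0.001) = 1 + j3.707 → |·| ≈ 3.8395, ∠ ≈ 74.90°
pole (1 + j3707·0.0005) = 1 + j1.8535 → |·| ≈ 2.1061, ∠ ≈ 61.65°
|L| = 2.5e-05 · 1 / (3.8395 · 2.1061) ≈ 3.0916e-06
Gain = 20 log₁₀(3.0916e-06) ≈ -110.20 dB
∠L = (0°) − (74.90° + 61.65°) = -136.55°

ω = 100: -92.1 dB, -8.6°; ω = 3707: -110.2 dB, -136.6°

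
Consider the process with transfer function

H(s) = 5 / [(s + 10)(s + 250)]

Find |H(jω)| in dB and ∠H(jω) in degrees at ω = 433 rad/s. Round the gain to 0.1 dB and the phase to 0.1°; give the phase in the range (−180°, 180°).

At s = jω = j433:
pole (s+10): 10 + j433 → |·| = √(10²+433²) = √187589 ≈ 433.12, ∠ = arctan(433/10) ≈ 88.68°
pole (s+250): 250 + j433 → |·| = √(250²+433²) = √249989 ≈ 499.99, ∠ = arctan(433/250) ≈ 60.00°
|H| = 5 / 2.1656e+05 ≈ 2.3088e-05
Gain = 20 log₁₀(2.3088e-05) ≈ -92.73 dB
∠H = 0.00° − 148.68° = -148.68°

-92.7 dB, -148.7°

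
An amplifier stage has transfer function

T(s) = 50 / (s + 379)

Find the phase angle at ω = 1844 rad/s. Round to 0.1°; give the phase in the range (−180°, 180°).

Substitute s = j1844:
Numerator: 50 = 50 + j0
Denominator: (j1844) + 379 = 379 + j1844
|N| = √(50² + 0²) ≈ 50, ∠N ≈ 0.00°
|D| = √(379² + 1844²) ≈ 1882.5, ∠D ≈ 78.39°
∠T = 0.00° − 78.39° = -78.39°

-78.4°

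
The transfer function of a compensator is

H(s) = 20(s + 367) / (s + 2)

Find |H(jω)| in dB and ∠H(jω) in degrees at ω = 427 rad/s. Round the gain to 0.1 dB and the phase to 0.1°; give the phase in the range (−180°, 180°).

At s = jω = j427:
zero (s+367): 367 + j427 → |·| = √(367²+427²) = √317018 ≈ 563.04, ∠ = arctan(427/367) ≈ 49.32°
pole (s+2): 2 + j427 → |·| = √(2²+427²) = √182333 ≈ 427, ∠ = arctan(427/2) ≈ 89.73°
|H| = 20 · 563.04 / 427 ≈ 26.372
Gain = 20 log₁₀(26.372) ≈ 28.42 dB
∠H = 49.32° − 89.73° = -40.41°

28.4 dB, -40.4°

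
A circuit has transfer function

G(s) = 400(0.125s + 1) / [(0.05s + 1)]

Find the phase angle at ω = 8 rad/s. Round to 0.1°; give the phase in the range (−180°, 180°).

23.2°

At ω = 8 rad/s:
zero (1 + j8·0.125) = 1 + j1 → |·| ≈ 1.4142, ∠ ≈ 45.00°
pole (1 + j8·0.05) = 1 + j0.4 → |·| ≈ 1.077, ∠ ≈ 21.80°
∠G = (45.00°) − (21.80°) = 23.20°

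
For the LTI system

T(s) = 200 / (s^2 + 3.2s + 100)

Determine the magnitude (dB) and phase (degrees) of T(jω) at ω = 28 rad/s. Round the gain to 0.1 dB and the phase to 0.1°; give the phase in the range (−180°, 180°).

-10.8 dB, -172.5°

At s = jω = j28:
quadratic: (j28)² + 3.2·j28 + 100 = -684 + j89.6 → |·| ≈ 689.84, ∠ ≈ 172.54°
|T| = 200 / 689.84 ≈ 0.28992
Gain = 20 log₁₀(0.28992) ≈ -10.75 dB
∠T = 0.00° − 172.54° = -172.54°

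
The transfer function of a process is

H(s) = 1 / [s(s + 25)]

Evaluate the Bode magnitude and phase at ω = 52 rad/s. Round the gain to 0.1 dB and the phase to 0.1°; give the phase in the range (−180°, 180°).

-69.5 dB, -154.3°

At s = jω = j52:
pole (s+25): 25 + j52 → |·| = √(25²+52²) = √3329 ≈ 57.697, ∠ = arctan(52/25) ≈ 64.32°
pole at origin: |s| = 52, ∠ = 90.00° (in denominator)
|H| = 1 / 3000.2 ≈ 0.00033331
Gain = 20 log₁₀(0.00033331) ≈ -69.54 dB
∠H = 0.00° − 154.32° = -154.32°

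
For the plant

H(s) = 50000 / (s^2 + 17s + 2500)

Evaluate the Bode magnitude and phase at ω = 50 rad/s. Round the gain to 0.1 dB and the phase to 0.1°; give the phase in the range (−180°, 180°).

At s = jω = j50:
quadratic: (j50)² + 17·j50 + 2500 = 0 + j850 → |·| ≈ 850, ∠ ≈ 90.00°
|H| = 50000 / 850 ≈ 58.824
Gain = 20 log₁₀(58.824) ≈ 35.39 dB
∠H = 0.00° − 90.00° = -90.00°

35.4 dB, -90.0°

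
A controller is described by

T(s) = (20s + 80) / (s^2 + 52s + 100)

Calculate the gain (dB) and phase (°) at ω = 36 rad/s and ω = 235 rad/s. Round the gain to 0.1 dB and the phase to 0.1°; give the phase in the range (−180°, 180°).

Substitute s = j36:
Numerator: 20(j36) + 80 = 80 + j720
Denominator: (j36)^2 + 52(j36) + 100 = -1196 + j1872
|N| = √(80² + 720²) ≈ 724.43, ∠N ≈ 83.66°
|D| = √(1196² + 1872²) ≈ 2221.4, ∠D ≈ 122.57°
|T| = 724.43 / 2221.4 ≈ 0.32611
Gain = 20 log₁₀(0.32611) ≈ -9.73 dB
∠T = 83.66° − 122.57° = -38.91°

Substitute s = j235:
Numerator: 20(j235) + 80 = 80 + j4700
Denominator: (j235)^2 + 52(j235) + 100 = -55125 + j12220
|N| = √(80² + 4700²) ≈ 4700.7, ∠N ≈ 89.02°
|D| = √(55125² + 12220²) ≈ 56463, ∠D ≈ 167.50°
|T| = 4700.7 / 56463 ≈ 0.083253
Gain = 20 log₁₀(0.083253) ≈ -21.59 dB
∠T = 89.02° − 167.50° = -78.48°

ω = 36: -9.7 dB, -38.9°; ω = 235: -21.6 dB, -78.5°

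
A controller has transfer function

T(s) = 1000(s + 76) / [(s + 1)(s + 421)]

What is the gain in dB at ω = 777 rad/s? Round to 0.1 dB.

At s = jω = j777:
zero (s+76): 76 + j777 → |·| = √(76²+777²) = √609505 ≈ 780.71, ∠ = arctan(777/76) ≈ 84.41°
pole (s+1): 1 + j777 → |·| = √(1²+777²) = √603730 ≈ 777, ∠ = arctan(777/1) ≈ 89.93°
pole (s+421): 421 + j777 → |·| = √(421²+777²) = √780970 ≈ 883.73, ∠ = arctan(777/421) ≈ 61.55°
|T| = 1000 · 780.71 / 6.8666e+05 ≈ 1.137
Gain = 20 log₁₀(1.137) ≈ 1.12 dB

1.1 dB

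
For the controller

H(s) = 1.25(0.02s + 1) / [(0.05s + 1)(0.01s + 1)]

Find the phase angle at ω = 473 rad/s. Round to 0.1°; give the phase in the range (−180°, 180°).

At ω = 473 rad/s:
zero (1 + j473·0.02) = 1 + j9.46 → |·| ≈ 9.5127, ∠ ≈ 83.97°
pole (1 + j473·0.05) = 1 + j23.65 → |·| ≈ 23.671, ∠ ≈ 87.58°
pole (1 + j473·0.01) = 1 + j4.73 → |·| ≈ 4.8346, ∠ ≈ 78.06°
∠H = (83.97°) − (87.58° + 78.06°) = -81.67°

-81.7°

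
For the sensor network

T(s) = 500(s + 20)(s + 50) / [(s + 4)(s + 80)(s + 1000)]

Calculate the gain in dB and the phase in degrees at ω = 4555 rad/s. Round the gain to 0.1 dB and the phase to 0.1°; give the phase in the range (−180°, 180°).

At s = jω = j4555:
zero (s+20): 20 + j4555 → |·| = √(20²+4555²) = √20748425 ≈ 4555, ∠ = arctan(4555/20) ≈ 89.75°
zero (s+50): 50 + j4555 → |·| = √(50²+4555²) = √20750525 ≈ 4555.3, ∠ = arctan(4555/50) ≈ 89.37°
pole (s+4): 4 + j4555 → |·| = √(4²+4555²) = √20748041 ≈ 4555, ∠ = arctan(4555/4) ≈ 89.95°
pole (s+80): 80 + j4555 → |·| = √(80²+4555²) = √20754425 ≈ 4555.7, ∠ = arctan(4555/80) ≈ 88.99°
pole (s+1000): 1000 + j4555 → |·| = √(1000²+4555²) = √21748025 ≈ 4663.5, ∠ = arctan(4555/1000) ≈ 77.62°
|T| = 500 · 2.0749e+07 / 9.6773e+10 ≈ 0.1072
Gain = 20 log₁₀(0.1072) ≈ -19.40 dB
∠T = 179.12° − 256.56° = -77.44°

-19.4 dB, -77.4°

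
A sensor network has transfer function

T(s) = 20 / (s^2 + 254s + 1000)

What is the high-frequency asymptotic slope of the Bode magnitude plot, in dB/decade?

Each pole contributes −20 dB/decade at high frequency; each zero contributes +20 dB/decade.
Net: 0 zero(s) − 2 pole(s) → -40 dB/decade.

-40 dB/decade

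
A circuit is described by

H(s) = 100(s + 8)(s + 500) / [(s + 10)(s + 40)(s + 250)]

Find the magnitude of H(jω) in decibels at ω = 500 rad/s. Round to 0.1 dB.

At s = jω = j500:
zero (s+8): 8 + j500 → |·| = √(8²+500²) = √250064 ≈ 500.06, ∠ = arctan(500/8) ≈ 89.08°
zero (s+500): 500 + j500 → |·| = √(500²+500²) = √500000 ≈ 707.11, ∠ = arctan(500/500) ≈ 45.00°
pole (s+10): 10 + j500 → |·| = √(10²+500²) = √250100 ≈ 500.1, ∠ = arctan(500/10) ≈ 88.85°
pole (s+40): 40 + j500 → |·| = √(40²+500²) = √251600 ≈ 501.6, ∠ = arctan(500/40) ≈ 85.43°
pole (s+250): 250 + j500 → |·| = √(250²+500²) = √312500 ≈ 559.02, ∠ = arctan(500/250) ≈ 63.43°
|H| = 100 · 3.536e+05 / 1.4023e+08 ≈ 0.25216
Gain = 20 log₁₀(0.25216) ≈ -11.97 dB

-12.0 dB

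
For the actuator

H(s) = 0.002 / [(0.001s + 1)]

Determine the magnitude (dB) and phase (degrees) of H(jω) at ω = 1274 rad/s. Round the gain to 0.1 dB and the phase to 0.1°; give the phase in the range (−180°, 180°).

At ω = 1274 rad/s:
pole (1 + j1274·0.001) = 1 + j1.274 → |·| ≈ 1.6196, ∠ ≈ 51.87°
|H| = 0.002 · 1 / (1.6196) ≈ 0.0012349
Gain = 20 log₁₀(0.0012349) ≈ -58.17 dB
∠H = (0°) − (51.87°) = -51.87°

-58.2 dB, -51.9°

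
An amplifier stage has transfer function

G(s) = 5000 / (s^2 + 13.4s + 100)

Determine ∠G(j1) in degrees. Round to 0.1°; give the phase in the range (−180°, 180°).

-7.7°

At s = jω = j1:
quadratic: (j1)² + 13.4·j1 + 100 = 99 + j13.4 → |·| ≈ 99.903, ∠ ≈ 7.71°
∠G = 0.00° − 7.71° = -7.71°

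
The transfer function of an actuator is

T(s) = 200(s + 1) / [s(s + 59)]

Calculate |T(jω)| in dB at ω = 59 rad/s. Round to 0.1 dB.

7.6 dB

At s = jω = j59:
zero (s+1): 1 + j59 → |·| = √(1²+59²) = √3482 ≈ 59.008, ∠ = arctan(59/1) ≈ 89.03°
pole (s+59): 59 + j59 → |·| = √(59²+59²) = √6962 ≈ 83.439, ∠ = arctan(59/59) ≈ 45.00°
pole at origin: |s| = 59, ∠ = 90.00° (in denominator)
|T| = 200 · 59.008 / 4922.9 ≈ 2.3973
Gain = 20 log₁₀(2.3973) ≈ 7.59 dB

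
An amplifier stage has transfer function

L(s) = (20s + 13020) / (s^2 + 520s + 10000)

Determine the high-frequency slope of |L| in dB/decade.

-20 dB/decade

Each pole contributes −20 dB/decade at high frequency; each zero contributes +20 dB/decade.
Net: 1 zero(s) − 2 pole(s) → -20 dB/decade.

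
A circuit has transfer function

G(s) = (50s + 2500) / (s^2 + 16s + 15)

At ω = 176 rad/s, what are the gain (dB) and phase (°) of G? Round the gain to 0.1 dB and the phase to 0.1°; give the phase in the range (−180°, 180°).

-10.6 dB, -100.7°

Substitute s = j176:
Numerator: 50(j176) + 2500 = 2500 + j8800
Denominator: (j176)^2 + 16(j176) + 15 = -30961 + j2816
|N| = √(2500² + 8800²) ≈ 9148.2, ∠N ≈ 74.14°
|D| = √(30961² + 2816²) ≈ 31089, ∠D ≈ 174.80°
|G| = 9148.2 / 31089 ≈ 0.29426
Gain = 20 log₁₀(0.29426) ≈ -10.63 dB
∠G = 74.14° − 174.80° = -100.66°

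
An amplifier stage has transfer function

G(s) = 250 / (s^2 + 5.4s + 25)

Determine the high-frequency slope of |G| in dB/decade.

Each pole contributes −20 dB/decade at high frequency; each zero contributes +20 dB/decade.
Net: 0 zero(s) − 2 pole(s) → -40 dB/decade.

-40 dB/decade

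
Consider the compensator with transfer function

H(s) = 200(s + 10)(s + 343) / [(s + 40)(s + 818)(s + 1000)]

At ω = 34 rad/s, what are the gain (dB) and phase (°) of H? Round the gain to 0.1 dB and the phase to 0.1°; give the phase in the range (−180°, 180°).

-24.9 dB, 34.6°

At s = jω = j34:
zero (s+10): 10 + j34 → |·| = √(10²+34²) = √1256 ≈ 35.44, ∠ = arctan(34/10) ≈ 73.61°
zero (s+343): 343 + j34 → |·| = √(343²+34²) = √118805 ≈ 344.68, ∠ = arctan(34/343) ≈ 5.66°
pole (s+40): 40 + j34 → |·| = √(40²+34²) = √2756 ≈ 52.498, ∠ = arctan(34/40) ≈ 40.36°
pole (s+818): 818 + j34 → |·| = √(818²+34²) = √670280 ≈ 818.71, ∠ = arctan(34/818) ≈ 2.38°
pole (s+1000): 1000 + j34 → |·| = √(1000²+34²) = √1001156 ≈ 1000.6, ∠ = arctan(34/1000) ≈ 1.95°
|H| = 200 · 12215 / 4.3006e+07 ≈ 0.056806
Gain = 20 log₁₀(0.056806) ≈ -24.91 dB
∠H = 79.27° − 44.69° = 34.58°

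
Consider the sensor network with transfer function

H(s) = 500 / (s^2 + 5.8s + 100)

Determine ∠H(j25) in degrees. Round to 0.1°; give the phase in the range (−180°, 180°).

At s = jω = j25:
quadratic: (j25)² + 5.8·j25 + 100 = -525 + j145 → |·| ≈ 544.66, ∠ ≈ 164.56°
∠H = 0.00° − 164.56° = -164.56°

-164.6°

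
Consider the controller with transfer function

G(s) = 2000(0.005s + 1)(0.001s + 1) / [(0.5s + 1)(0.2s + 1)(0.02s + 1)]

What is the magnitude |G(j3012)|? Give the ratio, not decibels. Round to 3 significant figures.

0.00175

At ω = 3012 rad/s:
zero (1 + j3012·0.005) = 1 + j15.06 → |·| ≈ 15.093, ∠ ≈ 86.20°
zero (1 + j3012·0.001) = 1 + j3.012 → |·| ≈ 3.1737, ∠ ≈ 71.63°
pole (1 + j3012·0.5) = 1 + j1506 → |·| ≈ 1506, ∠ ≈ 89.96°
pole (1 + j3012·0.2) = 1 + j602.4 → |·| ≈ 602.4, ∠ ≈ 89.90°
pole (1 + j3012·0.02) = 1 + j60.24 → |·| ≈ 60.248, ∠ ≈ 89.05°
|G| = 2000 · 15.093 · 3.1737 / (1506 · 602.4 · 60.248) ≈ 0.0017527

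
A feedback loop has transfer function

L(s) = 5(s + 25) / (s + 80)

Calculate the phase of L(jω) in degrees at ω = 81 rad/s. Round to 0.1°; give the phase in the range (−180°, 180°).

At s = jω = j81:
zero (s+25): 25 + j81 → |·| = √(25²+81²) = √7186 ≈ 84.77, ∠ = arctan(81/25) ≈ 72.85°
pole (s+80): 80 + j81 → |·| = √(80²+81²) = √12961 ≈ 113.85, ∠ = arctan(81/80) ≈ 45.36°
∠L = 72.85° − 45.36° = 27.49°

27.5°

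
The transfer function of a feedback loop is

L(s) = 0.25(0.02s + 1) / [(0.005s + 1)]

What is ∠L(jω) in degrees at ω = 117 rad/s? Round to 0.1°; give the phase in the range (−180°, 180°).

36.5°

At ω = 117 rad/s:
zero (1 + j117·0.02) = 1 + j2.34 → |·| ≈ 2.5447, ∠ ≈ 66.86°
pole (1 + j117·0.005) = 1 + j0.585 → |·| ≈ 1.1585, ∠ ≈ 30.33°
∠L = (66.86°) − (30.33°) = 36.53°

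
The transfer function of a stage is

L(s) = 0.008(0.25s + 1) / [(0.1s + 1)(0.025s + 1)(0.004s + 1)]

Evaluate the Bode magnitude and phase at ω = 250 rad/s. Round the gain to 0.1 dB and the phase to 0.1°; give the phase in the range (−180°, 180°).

-53.0 dB, -124.5°

At ω = 250 rad/s:
zero (1 + j250·0.25) = 1 + j62.5 → |·| ≈ 62.508, ∠ ≈ 89.08°
pole (1 + j250·0.1) = 1 + j25 → |·| ≈ 25.02, ∠ ≈ 87.71°
pole (1 + j250·0.025) = 1 + j6.25 → |·| ≈ 6.3295, ∠ ≈ 80.91°
pole (1 + j250·0.004) = 1 + j1 → |·| ≈ 1.4142, ∠ ≈ 45.00°
|L| = 0.008 · 62.508 / (25.02 · 6.3295 · 1.4142) ≈ 0.0022328
Gain = 20 log₁₀(0.0022328) ≈ -53.02 dB
∠L = (89.08°) − (87.71° + 80.91° + 45.00°) = -124.54°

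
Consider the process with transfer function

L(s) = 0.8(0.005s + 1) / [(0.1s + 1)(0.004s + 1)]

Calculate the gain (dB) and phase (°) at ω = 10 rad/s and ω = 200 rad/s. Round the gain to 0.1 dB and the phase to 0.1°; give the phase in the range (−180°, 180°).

At ω = 10 rad/s:
zero (1 + j10·0.005) = 1 + j0.05 → |·| ≈ 1.0012, ∠ ≈ 2.86°
pole (1 + j10·0.1) = 1 + j1 → |·| ≈ 1.4142, ∠ ≈ 45.00°
pole (1 + j10·0.004) = 1 + j0.04 → |·| ≈ 1.0008, ∠ ≈ 2.29°
|L| = 0.8 · 1.0012 / (1.4142 · 1.0008) ≈ 0.56592
Gain = 20 log₁₀(0.56592) ≈ -4.94 dB
∠L = (2.86°) − (45.00° + 2.29°) = -44.43°

At ω = 200 rad/s:
zero (1 + j200·0.005) = 1 + j1 → |·| ≈ 1.4142, ∠ ≈ 45.00°
pole (1 + j200·0.1) = 1 + j20 → |·| ≈ 20.025, ∠ ≈ 87.14°
pole (1 + j200·0.004) = 1 + j0.8 → |·| ≈ 1.2806, ∠ ≈ 38.66°
|L| = 0.8 · 1.4142 / (20.025 · 1.2806) ≈ 0.044118
Gain = 20 log₁₀(0.044118) ≈ -27.11 dB
∠L = (45.00°) − (87.14° + 38.66°) = -80.80°

ω = 10: -4.9 dB, -44.4°; ω = 200: -27.1 dB, -80.8°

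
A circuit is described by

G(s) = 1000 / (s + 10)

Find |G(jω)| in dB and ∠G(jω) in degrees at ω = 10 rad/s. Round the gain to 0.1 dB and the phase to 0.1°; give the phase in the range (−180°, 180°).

At s = jω = j10:
pole (s+10): 10 + j10 → |·| = √(10²+10²) = √200 ≈ 14.142, ∠ = arctan(10/10) ≈ 45.00°
|G| = 1000 / 14.142 ≈ 70.711
Gain = 20 log₁₀(70.711) ≈ 36.99 dB
∠G = 0.00° − 45.00° = -45.00°

37.0 dB, -45.0°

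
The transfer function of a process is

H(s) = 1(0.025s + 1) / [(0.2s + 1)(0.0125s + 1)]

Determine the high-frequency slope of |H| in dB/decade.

-20 dB/decade

Each pole contributes −20 dB/decade at high frequency; each zero contributes +20 dB/decade.
Net: 1 zero(s) − 2 pole(s) → -20 dB/decade.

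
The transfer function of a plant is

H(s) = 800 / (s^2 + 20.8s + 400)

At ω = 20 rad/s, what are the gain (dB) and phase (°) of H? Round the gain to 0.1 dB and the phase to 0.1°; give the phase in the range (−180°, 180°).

At s = jω = j20:
quadratic: (j20)² + 20.8·j20 + 400 = 0 + j416 → |·| ≈ 416, ∠ ≈ 90.00°
|H| = 800 / 416 ≈ 1.9231
Gain = 20 log₁₀(1.9231) ≈ 5.68 dB
∠H = 0.00° − 90.00° = -90.00°

5.7 dB, -90.0°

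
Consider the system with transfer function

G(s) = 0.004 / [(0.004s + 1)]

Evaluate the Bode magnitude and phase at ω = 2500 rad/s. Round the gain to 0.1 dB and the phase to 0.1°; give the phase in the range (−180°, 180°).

-68.0 dB, -84.3°

At ω = 2500 rad/s:
pole (1 + j2500·0.004) = 1 + j10 → |·| ≈ 10.05, ∠ ≈ 84.29°
|G| = 0.004 · 1 / (10.05) ≈ 0.00039801
Gain = 20 log₁₀(0.00039801) ≈ -68.00 dB
∠G = (0°) − (84.29°) = -84.29°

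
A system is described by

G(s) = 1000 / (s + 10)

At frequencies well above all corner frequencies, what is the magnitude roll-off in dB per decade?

-20 dB/decade

Each pole contributes −20 dB/decade at high frequency; each zero contributes +20 dB/decade.
Net: 0 zero(s) − 1 pole(s) → -20 dB/decade.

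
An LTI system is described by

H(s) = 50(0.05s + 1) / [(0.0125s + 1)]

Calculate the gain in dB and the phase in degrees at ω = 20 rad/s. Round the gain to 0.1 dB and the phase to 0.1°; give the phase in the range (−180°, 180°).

At ω = 20 rad/s:
zero (1 + j20·0.05) = 1 + j1 → |·| ≈ 1.4142, ∠ ≈ 45.00°
pole (1 + j20·0.0125) = 1 + j0.25 → |·| ≈ 1.0308, ∠ ≈ 14.04°
|H| = 50 · 1.4142 / (1.0308) ≈ 68.597
Gain = 20 log₁₀(68.597) ≈ 36.73 dB
∠H = (45.00°) − (14.04°) = 30.96°

36.7 dB, 31.0°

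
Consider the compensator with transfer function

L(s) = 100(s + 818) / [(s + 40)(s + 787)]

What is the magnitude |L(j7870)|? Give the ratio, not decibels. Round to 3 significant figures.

0.0127

At s = jω = j7870:
zero (s+818): 818 + j7870 → |·| = √(818²+7870²) = √62606024 ≈ 7912.4, ∠ = arctan(7870/818) ≈ 84.07°
pole (s+40): 40 + j7870 → |·| = √(40²+7870²) = √61938500 ≈ 7870.1, ∠ = arctan(7870/40) ≈ 89.71°
pole (s+787): 787 + j7870 → |·| = √(787²+7870²) = √62556269 ≈ 7909.3, ∠ = arctan(7870/787) ≈ 84.29°
|L| = 100 · 7912.4 / 6.2247e+07 ≈ 0.012711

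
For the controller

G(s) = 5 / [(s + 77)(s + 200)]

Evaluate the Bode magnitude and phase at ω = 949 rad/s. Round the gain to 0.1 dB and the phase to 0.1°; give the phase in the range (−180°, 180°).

At s = jω = j949:
pole (s+77): 77 + j949 → |·| = √(77²+949²) = √906530 ≈ 952.12, ∠ = arctan(949/77) ≈ 85.36°
pole (s+200): 200 + j949 → |·| = √(200²+949²) = √940601 ≈ 969.85, ∠ = arctan(949/200) ≈ 78.10°
|G| = 5 / 9.2341e+05 ≈ 5.4147e-06
Gain = 20 log₁₀(5.4147e-06) ≈ -105.33 dB
∠G = 0.00° − 163.46° = -163.46°

-105.3 dB, -163.5°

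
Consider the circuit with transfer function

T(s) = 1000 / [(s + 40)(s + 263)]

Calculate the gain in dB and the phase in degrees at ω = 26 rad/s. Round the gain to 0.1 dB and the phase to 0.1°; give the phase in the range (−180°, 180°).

-22.0 dB, -38.7°

At s = jω = j26:
pole (s+40): 40 + j26 → |·| = √(40²+26²) = √2276 ≈ 47.707, ∠ = arctan(26/40) ≈ 33.02°
pole (s+263): 263 + j26 → |·| = √(263²+26²) = √69845 ≈ 264.28, ∠ = arctan(26/263) ≈ 5.65°
|T| = 1000 / 12608 ≈ 0.079315
Gain = 20 log₁₀(0.079315) ≈ -22.01 dB
∠T = 0.00° − 38.67° = -38.67°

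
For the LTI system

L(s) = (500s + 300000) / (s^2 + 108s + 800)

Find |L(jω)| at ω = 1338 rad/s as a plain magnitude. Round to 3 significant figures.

Substitute s = j1338:
Numerator: 500(j1338) + 300000 = 300000 + j669000
Denominator: (j1338)^2 + 108(j1338) + 800 = -1789444 + j144504
|N| = √(300000² + 669000²) ≈ 7.3319e+05, ∠N ≈ 65.85°
|D| = √(1789444² + 144504²) ≈ 1.7953e+06, ∠D ≈ 175.38°
|L| = 7.3319e+05 / 1.7953e+06 ≈ 0.40839

0.408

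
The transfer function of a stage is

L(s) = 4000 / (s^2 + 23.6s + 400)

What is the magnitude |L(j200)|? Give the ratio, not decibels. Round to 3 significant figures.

At s = jω = j200:
quadratic: (j200)² + 23.6·j200 + 400 = -39600 + j4720 → |·| ≈ 39880, ∠ ≈ 173.20°
|L| = 4000 / 39880 ≈ 0.1003

0.100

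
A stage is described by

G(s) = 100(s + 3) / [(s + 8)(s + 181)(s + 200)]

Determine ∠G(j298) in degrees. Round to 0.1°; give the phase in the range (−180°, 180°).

At s = jω = j298:
zero (s+3): 3 + j298 → |·| = √(3²+298²) = √88813 ≈ 298.02, ∠ = arctan(298/3) ≈ 89.42°
pole (s+8): 8 + j298 → |·| = √(8²+298²) = √88868 ≈ 298.11, ∠ = arctan(298/8) ≈ 88.46°
pole (s+181): 181 + j298 → |·| = √(181²+298²) = √121565 ≈ 348.66, ∠ = arctan(298/181) ≈ 58.73°
pole (s+200): 200 + j298 → |·| = √(200²+298²) = √128804 ≈ 358.89, ∠ = arctan(298/200) ≈ 56.13°
∠G = 89.42° − 203.32° = -113.90°

-113.9°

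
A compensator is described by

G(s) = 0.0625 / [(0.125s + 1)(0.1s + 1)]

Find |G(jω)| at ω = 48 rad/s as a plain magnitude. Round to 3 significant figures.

0.00210

At ω = 48 rad/s:
pole (1 + j48·0.125) = 1 + j6 → |·| ≈ 6.0828, ∠ ≈ 80.54°
pole (1 + j48·0.1) = 1 + j4.8 → |·| ≈ 4.9031, ∠ ≈ 78.23°
|G| = 0.0625 · 1 / (6.0828 · 4.9031) ≈ 0.0020956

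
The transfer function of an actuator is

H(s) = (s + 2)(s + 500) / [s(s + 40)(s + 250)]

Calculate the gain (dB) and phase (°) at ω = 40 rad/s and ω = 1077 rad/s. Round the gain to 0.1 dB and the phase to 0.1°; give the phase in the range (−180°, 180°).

ω = 40: -29.1 dB, -52.4°; ω = 1077: -60.0 dB, -99.8°

At s = jω = j40:
zero (s+2): 2 + j40 → |·| = √(2²+40²) = √1604 ≈ 40.05, ∠ = arctan(40/2) ≈ 87.14°
zero (s+500): 500 + j40 → |·| = √(500²+40²) = √251600 ≈ 501.6, ∠ = arctan(40/500) ≈ 4.57°
pole (s+40): 40 + j40 → |·| = √(40²+40²) = √3200 ≈ 56.569, ∠ = arctan(40/40) ≈ 45.00°
pole (s+250): 250 + j40 → |·| = √(250²+40²) = √64100 ≈ 253.18, ∠ = arctan(40/250) ≈ 9.09°
pole at origin: |s| = 40, ∠ = 90.00° (in denominator)
|H| = 1 · 20089 / 5.7289e+05 ≈ 0.035066
Gain = 20 log₁₀(0.035066) ≈ -29.10 dB
∠H = 91.71° − 144.09° = -52.38°

At s = jω = j1077:
zero (s+2): 2 + j1077 → |·| = √(2²+1077²) = √1159933 ≈ 1077, ∠ = arctan(1077/2) ≈ 89.89°
zero (s+500): 500 + j1077 → |·| = √(500²+1077²) = √1409929 ≈ 1187.4, ∠ = arctan(1077/500) ≈ 65.10°
pole (s+40): 40 + j1077 → |·| = √(40²+1077²) = √1161529 ≈ 1077.7, ∠ = arctan(1077/40) ≈ 87.87°
pole (s+250): 250 + j1077 → |·| = √(250²+1077²) = √1222429 ≈ 1105.6, ∠ = arctan(1077/250) ≈ 76.93°
pole at origin: |s| = 1077, ∠ = 90.00° (in denominator)
|H| = 1 · 1.2788e+06 / 1.2833e+09 ≈ 0.00099649
Gain = 20 log₁₀(0.00099649) ≈ -60.03 dB
∠H = 154.99° − 254.80° = -99.81°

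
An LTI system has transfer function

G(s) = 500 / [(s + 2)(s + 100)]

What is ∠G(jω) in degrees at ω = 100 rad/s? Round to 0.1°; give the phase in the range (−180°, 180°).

-133.9°

At s = jω = j100:
pole (s+2): 2 + j100 → |·| = √(2²+100²) = √10004 ≈ 100.02, ∠ = arctan(100/2) ≈ 88.85°
pole (s+100): 100 + j100 → |·| = √(100²+100²) = √20000 ≈ 141.42, ∠ = arctan(100/100) ≈ 45.00°
∠G = 0.00° − 133.85° = -133.85°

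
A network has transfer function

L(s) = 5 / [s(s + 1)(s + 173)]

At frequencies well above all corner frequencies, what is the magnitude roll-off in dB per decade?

Each pole contributes −20 dB/decade at high frequency; each zero contributes +20 dB/decade.
Net: 0 zero(s) − 3 pole(s) → -60 dB/decade.

-60 dB/decade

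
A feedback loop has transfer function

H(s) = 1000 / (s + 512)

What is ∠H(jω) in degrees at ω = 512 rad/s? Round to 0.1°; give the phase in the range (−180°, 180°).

At s = jω = j512:
pole (s+512): 512 + j512 → |·| = √(512²+512²) = √524288 ≈ 724.08, ∠ = arctan(512/512) ≈ 45.00°
∠H = 0.00° − 45.00° = -45.00°

-45.0°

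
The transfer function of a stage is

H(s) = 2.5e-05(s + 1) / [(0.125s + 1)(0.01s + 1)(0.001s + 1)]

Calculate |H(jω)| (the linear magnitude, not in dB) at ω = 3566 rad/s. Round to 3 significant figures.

1.51e-06

At ω = 3566 rad/s:
zero (1 + j3566·1) = 1 + j3566 → |·| ≈ 3566, ∠ ≈ 89.98°
pole (1 + j3566·0.125) = 1 + j445.75 → |·| ≈ 445.75, ∠ ≈ 89.87°
pole (1 + j3566·0.01) = 1 + j35.66 → |·| ≈ 35.674, ∠ ≈ 88.39°
pole (1 + j3566·0.001) = 1 + j3.566 → |·| ≈ 3.7036, ∠ ≈ 74.34°
|H| = 2.5e-05 · 3566 / (445.75 · 35.674 · 3.7036) ≈ 1.5137e-06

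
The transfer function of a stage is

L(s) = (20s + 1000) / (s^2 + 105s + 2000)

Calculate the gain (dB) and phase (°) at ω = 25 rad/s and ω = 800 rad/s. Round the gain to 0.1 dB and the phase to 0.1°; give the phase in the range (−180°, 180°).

ω = 25: -8.5 dB, -35.8°; ω = 800: -32.1 dB, -86.1°

Substitute s = j25:
Numerator: 20(j25) + 1000 = 1000 + j500
Denominator: (j25)^2 + 105(j25) + 2000 = 1375 + j2625
|N| = √(1000² + 500²) ≈ 1118, ∠N ≈ 26.57°
|D| = √(1375² + 2625²) ≈ 2963.3, ∠D ≈ 62.35°
|L| = 1118 / 2963.3 ≈ 0.37728
Gain = 20 log₁₀(0.37728) ≈ -8.47 dB
∠L = 26.57° − 62.35° = -35.78°

Substitute s = j800:
Numerator: 20(j800) + 1000 = 1000 + j16000
Denominator: (j800)^2 + 105(j800) + 2000 = -638000 + j84000
|N| = √(1000² + 16000²) ≈ 16031, ∠N ≈ 86.42°
|D| = √(638000² + 84000²) ≈ 6.4351e+05, ∠D ≈ 172.50°
|L| = 16031 / 6.4351e+05 ≈ 0.024912
Gain = 20 log₁₀(0.024912) ≈ -32.07 dB
∠L = 86.42° − 172.50° = -86.08°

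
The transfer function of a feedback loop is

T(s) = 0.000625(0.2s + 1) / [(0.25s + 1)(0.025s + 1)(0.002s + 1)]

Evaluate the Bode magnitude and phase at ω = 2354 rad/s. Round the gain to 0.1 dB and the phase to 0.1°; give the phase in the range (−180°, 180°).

-115.1 dB, -167.1°

At ω = 2354 rad/s:
zero (1 + j2354·0.2) = 1 + j470.8 → |·| ≈ 470.8, ∠ ≈ 89.88°
pole (1 + j2354·0.25) = 1 + j588.5 → |·| ≈ 588.5, ∠ ≈ 89.90°
pole (1 + j2354·0.025) = 1 + j58.85 → |·| ≈ 58.858, ∠ ≈ 89.03°
pole (1 + j2354·0.002) = 1 + j4.708 → |·| ≈ 4.813, ∠ ≈ 78.01°
|T| = 0.000625 · 470.8 / (588.5 · 58.858 · 4.813) ≈ 1.765e-06
Gain = 20 log₁₀(1.765e-06) ≈ -115.07 dB
∠T = (89.88°) − (89.90° + 89.03° + 78.01°) = -167.06°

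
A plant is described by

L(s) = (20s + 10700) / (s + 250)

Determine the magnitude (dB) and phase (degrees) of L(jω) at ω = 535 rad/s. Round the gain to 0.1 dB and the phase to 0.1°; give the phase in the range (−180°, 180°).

Substitute s = j535:
Numerator: 20(j535) + 10700 = 10700 + j10700
Denominator: (j535) + 250 = 250 + j535
|N| = √(10700² + 10700²) ≈ 15132, ∠N ≈ 45.00°
|D| = √(250² + 535²) ≈ 590.53, ∠D ≈ 64.95°
|L| = 15132 / 590.53 ≈ 25.624
Gain = 20 log₁₀(25.624) ≈ 28.17 dB
∠L = 45.00° − 64.95° = -19.95°

28.2 dB, -20.0°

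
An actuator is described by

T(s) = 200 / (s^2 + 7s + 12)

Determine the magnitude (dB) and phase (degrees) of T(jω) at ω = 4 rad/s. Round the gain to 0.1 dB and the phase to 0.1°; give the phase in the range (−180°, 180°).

17.0 dB, -98.1°

Substitute s = j4:
Numerator: 200 = 200 + j0
Denominator: (j4)^2 + 7(j4) + 12 = -4 + j28
|N| = √(200² + 0²) ≈ 200, ∠N ≈ 0.00°
|D| = √(4² + 28²) ≈ 28.284, ∠D ≈ 98.13°
|T| = 200 / 28.284 ≈ 7.0711
Gain = 20 log₁₀(7.0711) ≈ 16.99 dB
∠T = 0.00° − 98.13° = -98.13°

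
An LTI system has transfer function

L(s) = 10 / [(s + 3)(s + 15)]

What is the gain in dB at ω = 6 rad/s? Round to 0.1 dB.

At s = jω = j6:
pole (s+3): 3 + j6 → |·| = √(3²+6²) = √45 ≈ 6.7082, ∠ = arctan(6/3) ≈ 63.43°
pole (s+15): 15 + j6 → |·| = √(15²+6²) = √261 ≈ 16.155, ∠ = arctan(6/15) ≈ 21.80°
|L| = 10 / 108.37 ≈ 0.092276
Gain = 20 log₁₀(0.092276) ≈ -20.70 dB

-20.7 dB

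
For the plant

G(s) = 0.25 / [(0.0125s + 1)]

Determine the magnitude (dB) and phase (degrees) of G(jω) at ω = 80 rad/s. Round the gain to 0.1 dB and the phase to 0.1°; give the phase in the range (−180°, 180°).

-15.1 dB, -45.0°

At ω = 80 rad/s:
pole (1 + j80·0.0125) = 1 + j1 → |·| ≈ 1.4142, ∠ ≈ 45.00°
|G| = 0.25 · 1 / (1.4142) ≈ 0.17678
Gain = 20 log₁₀(0.17678) ≈ -15.05 dB
∠G = (0°) − (45.00°) = -45.00°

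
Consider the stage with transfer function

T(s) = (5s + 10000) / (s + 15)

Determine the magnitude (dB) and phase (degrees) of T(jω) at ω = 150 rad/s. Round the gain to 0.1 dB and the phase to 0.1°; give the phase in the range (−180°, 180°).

Substitute s = j150:
Numerator: 5(j150) + 10000 = 10000 + j750
Denominator: (j150) + 15 = 15 + j150
|N| = √(10000² + 750²) ≈ 10028, ∠N ≈ 4.29°
|D| = √(15² + 150²) ≈ 150.75, ∠D ≈ 84.29°
|T| = 10028 / 150.75 ≈ 66.521
Gain = 20 log₁₀(66.521) ≈ 36.46 dB
∠T = 4.29° − 84.29° = -80.00°

36.5 dB, -80.0°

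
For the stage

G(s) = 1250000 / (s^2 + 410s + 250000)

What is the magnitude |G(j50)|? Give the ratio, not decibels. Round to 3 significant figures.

5.03

At s = jω = j50:
quadratic: (j50)² + 410·j50 + 250000 = 247500 + j20500 → |·| ≈ 2.4835e+05, ∠ ≈ 4.73°
|G| = 1250000 / 2.4835e+05 ≈ 5.0332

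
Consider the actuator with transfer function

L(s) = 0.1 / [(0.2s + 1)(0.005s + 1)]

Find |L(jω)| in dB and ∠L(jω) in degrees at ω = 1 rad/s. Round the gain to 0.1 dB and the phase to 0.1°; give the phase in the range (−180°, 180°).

At ω = 1 rad/s:
pole (1 + j1·0.2) = 1 + j0.2 → |·| ≈ 1.0198, ∠ ≈ 11.31°
pole (1 + j1·0.005) = 1 + j0.005 → |·| ≈ 1, ∠ ≈ 0.29°
|L| = 0.1 · 1 / (1.0198 · 1) ≈ 0.098058
Gain = 20 log₁₀(0.098058) ≈ -20.17 dB
∠L = (0°) − (11.31° + 0.29°) = -11.60°

-20.2 dB, -11.6°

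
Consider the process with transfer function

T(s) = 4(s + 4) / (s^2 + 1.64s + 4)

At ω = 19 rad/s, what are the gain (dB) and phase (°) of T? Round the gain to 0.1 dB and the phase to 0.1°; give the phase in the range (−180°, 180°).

At s = jω = j19:
zero (s+4): 4 + j19 → |·| = √(4²+19²) = √377 ≈ 19.416, ∠ = arctan(19/4) ≈ 78.11°
quadratic: (j19)² + 1.64·j19 + 4 = -357 + j31.16 → |·| ≈ 358.36, ∠ ≈ 175.01°
|T| = 4 · 19.416 / 358.36 ≈ 0.21672
Gain = 20 log₁₀(0.21672) ≈ -13.28 dB
∠T = 78.11° − 175.01° = -96.90°

-13.3 dB, -96.9°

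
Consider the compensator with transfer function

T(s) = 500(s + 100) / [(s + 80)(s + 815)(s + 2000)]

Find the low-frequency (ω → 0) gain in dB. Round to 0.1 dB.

T(0) = 500·100 / (80·815·2000) ≈ 0.00038344
20 log₁₀(0.00038344) ≈ -68.33 dB

-68.3 dB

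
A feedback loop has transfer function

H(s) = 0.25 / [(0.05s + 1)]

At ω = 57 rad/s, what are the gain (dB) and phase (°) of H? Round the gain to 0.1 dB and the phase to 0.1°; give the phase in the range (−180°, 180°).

At ω = 57 rad/s:
pole (1 + j57·0.05) = 1 + j2.85 → |·| ≈ 3.0203, ∠ ≈ 70.67°
|H| = 0.25 · 1 / (3.0203) ≈ 0.082773
Gain = 20 log₁₀(0.082773) ≈ -21.64 dB
∠H = (0°) − (70.67°) = -70.67°

-21.6 dB, -70.7°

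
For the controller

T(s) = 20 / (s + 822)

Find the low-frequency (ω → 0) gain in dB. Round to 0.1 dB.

T(0) = 20 / 822 ≈ 0.024331
20 log₁₀(0.024331) ≈ -32.28 dB

-32.3 dB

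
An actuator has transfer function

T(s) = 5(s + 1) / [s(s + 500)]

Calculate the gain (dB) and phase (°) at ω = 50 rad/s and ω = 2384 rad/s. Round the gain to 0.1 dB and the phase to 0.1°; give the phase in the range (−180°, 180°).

At s = jω = j50:
zero (s+1): 1 + j50 → |·| = √(1²+50²) = √2501 ≈ 50.01, ∠ = arctan(50/1) ≈ 88.85°
pole (s+500): 500 + j50 → |·| = √(500²+50²) = √252500 ≈ 502.49, ∠ = arctan(50/500) ≈ 5.71°
pole at origin: |s| = 50, ∠ = 90.00° (in denominator)
|T| = 5 · 50.01 / 25124 ≈ 0.0099526
Gain = 20 log₁₀(0.0099526) ≈ -40.04 dB
∠T = 88.85° − 95.71° = -6.86°

At s = jω = j2384:
zero (s+1): 1 + j2384 → |·| = √(1²+2384²) = √5683457 ≈ 2384, ∠ = arctan(2384/1) ≈ 89.98°
pole (s+500): 500 + j2384 → |·| = √(500²+2384²) = √5933456 ≈ 2435.9, ∠ = arctan(2384/500) ≈ 78.15°
pole at origin: |s| = 2384, ∠ = 90.00° (in denominator)
|T| = 5 · 2384 / 5.8072e+06 ≈ 0.0020526
Gain = 20 log₁₀(0.0020526) ≈ -53.75 dB
∠T = 89.98° − 168.15° = -78.17°

ω = 50: -40.0 dB, -6.9°; ω = 2384: -53.8 dB, -78.2°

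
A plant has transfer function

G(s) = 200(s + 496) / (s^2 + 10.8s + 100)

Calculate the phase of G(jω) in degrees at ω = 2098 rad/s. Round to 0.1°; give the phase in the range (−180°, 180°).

-103.0°

At s = jω = j2098:
zero (s+496): 496 + j2098 → |·| = √(496²+2098²) = √4647620 ≈ 2155.8, ∠ = arctan(2098/496) ≈ 76.70°
quadratic: (j2098)² + 10.8·j2098 + 100 = -4401504 + j22658.4 → |·| ≈ 4.4016e+06, ∠ ≈ 179.71°
∠G = 76.70° − 179.71° = -103.01°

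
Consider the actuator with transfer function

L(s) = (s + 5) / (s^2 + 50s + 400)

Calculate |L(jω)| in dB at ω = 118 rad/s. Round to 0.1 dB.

Substitute s = j118:
Numerator: (j118) + 5 = 5 + j118
Denominator: (j118)^2 + 50(j118) + 400 = -13524 + j5900
|N| = √(5² + 118²) ≈ 118.11, ∠N ≈ 87.57°
|D| = √(13524² + 5900²) ≈ 14755, ∠D ≈ 156.43°
|L| = 118.11 / 14755 ≈ 0.0080047
Gain = 20 log₁₀(0.0080047) ≈ -41.93 dB

-41.9 dB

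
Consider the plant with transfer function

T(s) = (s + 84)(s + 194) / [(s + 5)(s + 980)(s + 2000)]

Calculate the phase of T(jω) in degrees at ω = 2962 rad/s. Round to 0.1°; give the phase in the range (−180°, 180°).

-42.9°

At s = jω = j2962:
zero (s+84): 84 + j2962 → |·| = √(84²+2962²) = √8780500 ≈ 2963.2, ∠ = arctan(2962/84) ≈ 88.38°
zero (s+194): 194 + j2962 → |·| = √(194²+2962²) = √8811080 ≈ 2968.3, ∠ = arctan(2962/194) ≈ 86.25°
pole (s+5): 5 + j2962 → |·| = √(5²+2962²) = √8773469 ≈ 2962, ∠ = arctan(2962/5) ≈ 89.90°
pole (s+980): 980 + j2962 → |·| = √(980²+2962²) = √9733844 ≈ 3119.9, ∠ = arctan(2962/980) ≈ 71.69°
pole (s+2000): 2000 + j2962 → |·| = √(2000²+2962²) = √12773444 ≈ 3574, ∠ = arctan(2962/2000) ≈ 55.97°
∠T = 174.63° − 217.56° = -42.93°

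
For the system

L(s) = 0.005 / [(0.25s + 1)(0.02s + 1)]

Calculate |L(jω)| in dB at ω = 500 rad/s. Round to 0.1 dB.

At ω = 500 rad/s:
pole (1 + j500·0.25) = 1 + j125 → |·| ≈ 125, ∠ ≈ 89.54°
pole (1 + j500·0.02) = 1 + j10 → |·| ≈ 10.05, ∠ ≈ 84.29°
|L| = 0.005 · 1 / (125 · 10.05) ≈ 3.9801e-06
Gain = 20 log₁₀(3.9801e-06) ≈ -108.00 dB

-108.0 dB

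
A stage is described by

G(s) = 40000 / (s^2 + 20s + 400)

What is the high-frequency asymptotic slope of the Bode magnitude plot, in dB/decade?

Each pole contributes −20 dB/decade at high frequency; each zero contributes +20 dB/decade.
Net: 0 zero(s) − 2 pole(s) → -40 dB/decade.

-40 dB/decade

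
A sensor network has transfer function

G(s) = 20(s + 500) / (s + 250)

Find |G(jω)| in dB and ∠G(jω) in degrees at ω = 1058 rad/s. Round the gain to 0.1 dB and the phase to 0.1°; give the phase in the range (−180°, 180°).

At s = jω = j1058:
zero (s+500): 500 + j1058 → |·| = √(500²+1058²) = √1369364 ≈ 1170.2, ∠ = arctan(1058/500) ≈ 64.71°
pole (s+250): 250 + j1058 → |·| = √(250²+1058²) = √1181864 ≈ 1087.1, ∠ = arctan(1058/250) ≈ 76.71°
|G| = 20 · 1170.2 / 1087.1 ≈ 21.529
Gain = 20 log₁₀(21.529) ≈ 26.66 dB
∠G = 64.71° − 76.71° = -12.00°

26.7 dB, -12.0°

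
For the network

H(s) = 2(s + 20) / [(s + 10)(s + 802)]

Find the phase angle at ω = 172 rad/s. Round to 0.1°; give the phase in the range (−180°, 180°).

At s = jω = j172:
zero (s+20): 20 + j172 → |·| = √(20²+172²) = √29984 ≈ 173.16, ∠ = arctan(172/20) ≈ 83.37°
pole (s+10): 10 + j172 → |·| = √(10²+172²) = √29684 ≈ 172.29, ∠ = arctan(172/10) ≈ 86.67°
pole (s+802): 802 + j172 → |·| = √(802²+172²) = √672788 ≈ 820.24, ∠ = arctan(172/802) ≈ 12.10°
∠H = 83.37° − 98.77° = -15.40°

-15.4°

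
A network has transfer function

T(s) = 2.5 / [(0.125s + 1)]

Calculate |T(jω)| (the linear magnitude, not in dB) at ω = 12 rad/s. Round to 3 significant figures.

At ω = 12 rad/s:
pole (1 + j12·0.125) = 1 + j1.5 → |·| ≈ 1.8028, ∠ ≈ 56.31°
|T| = 2.5 · 1 / (1.8028) ≈ 1.3867

1.39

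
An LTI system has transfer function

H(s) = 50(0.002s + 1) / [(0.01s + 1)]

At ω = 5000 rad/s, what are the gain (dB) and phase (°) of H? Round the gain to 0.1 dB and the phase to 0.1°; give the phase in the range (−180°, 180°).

20.0 dB, -4.6°

At ω = 5000 rad/s:
zero (1 + j5000·0.002) = 1 + j10 → |·| ≈ 10.05, ∠ ≈ 84.29°
pole (1 + j5000·0.01) = 1 + j50 → |·| ≈ 50.01, ∠ ≈ 88.85°
|H| = 50 · 10.05 / (50.01) ≈ 10.048
Gain = 20 log₁₀(10.048) ≈ 20.04 dB
∠H = (84.29°) − (88.85°) = -4.56°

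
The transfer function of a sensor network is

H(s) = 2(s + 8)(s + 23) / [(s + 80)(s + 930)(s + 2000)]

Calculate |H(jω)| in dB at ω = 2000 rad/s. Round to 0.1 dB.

-63.9 dB

At s = jω = j2000:
zero (s+8): 8 + j2000 → |·| = √(8²+2000²) = √4000064 ≈ 2000, ∠ = arctan(2000/8) ≈ 89.77°
zero (s+23): 23 + j2000 → |·| = √(23²+2000²) = √4000529 ≈ 2000.1, ∠ = arctan(2000/23) ≈ 89.34°
pole (s+80): 80 + j2000 → |·| = √(80²+2000²) = √4006400 ≈ 2001.6, ∠ = arctan(2000/80) ≈ 87.71°
pole (s+930): 930 + j2000 → |·| = √(930²+2000²) = √4864900 ≈ 2205.7, ∠ = arctan(2000/930) ≈ 65.06°
pole (s+2000): 2000 + j2000 → |·| = √(2000²+2000²) = √8000000 ≈ 2828.4, ∠ = arctan(2000/2000) ≈ 45.00°
|H| = 2 · 4.0002e+06 / 1.2487e+10 ≈ 0.0006407
Gain = 20 log₁₀(0.0006407) ≈ -63.87 dB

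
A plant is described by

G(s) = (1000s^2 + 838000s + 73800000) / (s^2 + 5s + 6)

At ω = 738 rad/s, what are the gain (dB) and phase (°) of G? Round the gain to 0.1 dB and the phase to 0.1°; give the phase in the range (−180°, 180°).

63.1 dB, -52.3°

Substitute s = j738:
Numerator: 1000(j738)^2 + 838000(j738) + 73800000 = -470844000 + j618444000
Denominator: (j738)^2 + 5(j738) + 6 = -544638 + j3690
|N| = √(470844000² + 618444000²) ≈ 7.7728e+08, ∠N ≈ 127.28°
|D| = √(544638² + 3690²) ≈ 5.4465e+05, ∠D ≈ 179.61°
|G| = 7.7728e+08 / 5.4465e+05 ≈ 1427.1
Gain = 20 log₁₀(1427.1) ≈ 63.09 dB
∠G = 127.28° − 179.61° = -52.33°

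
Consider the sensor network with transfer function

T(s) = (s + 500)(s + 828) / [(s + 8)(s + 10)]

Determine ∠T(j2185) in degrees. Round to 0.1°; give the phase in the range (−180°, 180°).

At s = jω = j2185:
zero (s+500): 500 + j2185 → |·| = √(500²+2185²) = √5024225 ≈ 2241.5, ∠ = arctan(2185/500) ≈ 77.11°
zero (s+828): 828 + j2185 → |·| = √(828²+2185²) = √5459809 ≈ 2336.6, ∠ = arctan(2185/828) ≈ 69.25°
pole (s+8): 8 + j2185 → |·| = √(8²+2185²) = √4774289 ≈ 2185, ∠ = arctan(2185/8) ≈ 89.79°
pole (s+10): 10 + j2185 → |·| = √(10²+2185²) = √4774325 ≈ 2185, ∠ = arctan(2185/10) ≈ 89.74°
∠T = 146.36° − 179.53° = -33.17°

-33.2°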